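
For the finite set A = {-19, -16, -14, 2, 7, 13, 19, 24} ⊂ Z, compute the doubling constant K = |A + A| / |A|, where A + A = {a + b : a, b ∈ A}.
K = |A + A| / |A| = 32/8 = 4

Enumerate A + A = {a + b : a, b ∈ A}. With |A| = 8, there are |A|^2 = 64 ordered sum pairs; collecting distinct values, A + A = {-38, -35, -33, -32, -30, -28, -17, -14, -12, -9, -7, -6, -3, -1, 0, 3, 4, 5, 8, 9, 10, 14, 15, 20, 21, 26, 31, 32, 37, 38, 43, 48}, so |A + A| = 32. Thus K = 32/8 = 4. For comparison, the minimum possible |A + A| over all 8-element sets is 2·8 − 1 = 15 (so min K = 15/8), attained only by arithmetic progressions.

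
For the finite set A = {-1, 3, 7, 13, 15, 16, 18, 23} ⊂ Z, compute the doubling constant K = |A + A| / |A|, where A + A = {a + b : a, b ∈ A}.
K = |A + A| / |A| = 29/8

Enumerate A + A = {a + b : a, b ∈ A}. With |A| = 8, there are |A|^2 = 64 ordered sum pairs; collecting distinct values, A + A = {-2, 2, 6, 10, 12, 14, 15, 16, 17, 18, 19, 20, 21, 22, 23, 25, 26, 28, 29, 30, 31, 32, 33, 34, 36, 38, 39, 41, 46}, so |A + A| = 29. Thus K = 29/8. For comparison, the minimum possible |A + A| over all 8-element sets is 2·8 − 1 = 15 (so min K = 15/8), attained only by arithmetic progressions.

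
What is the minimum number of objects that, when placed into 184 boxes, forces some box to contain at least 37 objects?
n = (37 − 1)·184 + 1 = 6625

By the generalised pigeonhole principle, to guarantee some box contains ≥ r objects we need more than (r − 1) · k objects total. Threshold: n = (r − 1) · k + 1. With r = 37 and k = 184: n = 36 · 184 + 1 = 6624 + 1 = 6625. For n = 6624 = 36 · 184, we can put exactly 36 objects in every box, avoiding 37 in any single one — so 6625 is tight.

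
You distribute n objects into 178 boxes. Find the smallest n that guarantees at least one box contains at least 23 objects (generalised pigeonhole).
n = (23 − 1)·178 + 1 = 3917

By the generalised pigeonhole principle, to guarantee some box contains ≥ r objects we need more than (r − 1) · k objects total. Threshold: n = (r − 1) · k + 1. With r = 23 and k = 178: n = 22 · 178 + 1 = 3916 + 1 = 3917. For n = 3916 = 22 · 178, we can put exactly 22 objects in every box, avoiding 23 in any single one — so 3917 is tight.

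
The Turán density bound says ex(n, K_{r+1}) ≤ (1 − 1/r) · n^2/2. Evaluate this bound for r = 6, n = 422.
Turán density bound = (5/6) · 422^2/2 = 222605/3 ≈ 74201.6667

Turán's theorem: ex(n, K_{r+1}) is achieved by the complete r-partite Turán graph T(n, r) with parts as balanced as possible, and is at most (1 − 1/r) · n^2/2. For r = 6, n = 422: the density bound is (5/6) · 178084/2 = 222605/3 ≈ 74201.6667. The integer-valued extremum is e(T(422, 6)) = 74201, which is strictly less than the density bound 222605/3 since 6 ∤ 422 (the parts of T(422, 6) cannot all be equal).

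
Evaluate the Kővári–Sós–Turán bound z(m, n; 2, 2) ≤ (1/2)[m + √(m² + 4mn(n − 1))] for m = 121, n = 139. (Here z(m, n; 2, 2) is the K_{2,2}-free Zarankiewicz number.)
z(121, 139; 2, 2) ≤ (1/2)[121 + √(121² + 4·121·139·138)] = (1/2)[121 + √9298729] = 1585.1909

Kővári–Sós–Turán: let r_1, ..., r_121 be the row sums and z = Σ r_i the total number of 1s. Each pair of columns can share at most one row with both entries 1 (else a 2×2 all-ones block appears), so Σ_i C(r_i, 2) ≤ C(139, 2) = 9591. By convexity Σ_i C(r_i, 2) ≥ 121·C(z/121, 2) = z(z − 121)/(2·121), giving z² − 121z − 121·139·138 ≤ 0 and hence z ≤ (1/2)[121 + √(14641 + 4·2321022)] = (1/2)[121 + √9298729] ≈ (1/2)(121 + 3049.3817) = 1585.1909.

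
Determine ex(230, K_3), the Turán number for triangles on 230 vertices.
ex(230, K_3) = ⌊230^2/4⌋ = 13225

Mantel (1907): a triangle-free graph on n vertices has at most ⌊n^2/4⌋ edges, with equality for the complete bipartite graph K_{⌊n/2⌋, ⌈n/2⌉}. For n = 230: ⌊230^2/4⌋ = ⌊52900/4⌋ = 13225. The extremal graph is K_{115, 115}, which has 115·115 = 13225 edges.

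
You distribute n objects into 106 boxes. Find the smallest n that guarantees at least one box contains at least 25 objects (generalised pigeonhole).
n = (25 − 1)·106 + 1 = 2545

By the generalised pigeonhole principle, to guarantee some box contains ≥ r objects we need more than (r − 1) · k objects total. Threshold: n = (r − 1) · k + 1. With r = 25 and k = 106: n = 24 · 106 + 1 = 2544 + 1 = 2545. For n = 2544 = 24 · 106, we can put exactly 24 objects in every box, avoiding 25 in any single one — so 2545 is tight.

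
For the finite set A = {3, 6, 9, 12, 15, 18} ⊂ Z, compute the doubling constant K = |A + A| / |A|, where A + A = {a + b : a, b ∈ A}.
K = |A + A| / |A| = 11/6

Enumerate A + A = {a + b : a, b ∈ A}. With |A| = 6, there are |A|^2 = 36 ordered sum pairs; collecting distinct values, A + A = {6, 9, 12, 15, 18, 21, 24, 27, 30, 33, 36}, so |A + A| = 11. Thus K = 11/6. Here |A + A| = 2|A| − 1 = 11, the minimum possible — so K = 11/6 is minimal, which holds iff A is an arithmetic progression.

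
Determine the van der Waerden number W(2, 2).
W(2, 2) = 2 + 1 = 3

A 2-term AP is any pair of integers, so a monochromatic 2-AP exists iff some colour is used at least twice. With 2 colours, the colouring i ↦ i on {1, ..., 2} uses each colour once, avoiding any monochromatic pair, so W(2, 2) > 2. For {1, ..., 3}, pigeonhole forces two integers of the same colour, which form a monochromatic 2-AP. Hence W(2, 2) = 3.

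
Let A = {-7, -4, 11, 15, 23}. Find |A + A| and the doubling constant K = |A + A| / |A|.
K = |A + A| / |A| = 15/5 = 3

Enumerate A + A = {a + b : a, b ∈ A}. With |A| = 5, there are |A|^2 = 25 ordered sum pairs; collecting distinct values, A + A = {-14, -11, -8, 4, 7, 8, 11, 16, 19, 22, 26, 30, 34, 38, 46}, so |A + A| = 15. Thus K = 15/5 = 3. For comparison, the minimum possible |A + A| over all 5-element sets is 2·5 − 1 = 9 (so min K = 9/5), attained only by arithmetic progressions.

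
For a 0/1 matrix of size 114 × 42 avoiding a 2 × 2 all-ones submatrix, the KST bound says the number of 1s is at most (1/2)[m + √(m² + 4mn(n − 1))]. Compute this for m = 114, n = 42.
z(114, 42; 2, 2) ≤ (1/2)[114 + √(114² + 4·114·42·41)] = (1/2)[114 + √798228] = 503.718

Kővári–Sós–Turán: let r_1, ..., r_114 be the row sums and z = Σ r_i the total number of 1s. Each pair of columns can share at most one row with both entries 1 (else a 2×2 all-ones block appears), so Σ_i C(r_i, 2) ≤ C(42, 2) = 861. By convexity Σ_i C(r_i, 2) ≥ 114·C(z/114, 2) = z(z − 114)/(2·114), giving z² − 114z − 114·42·41 ≤ 0 and hence z ≤ (1/2)[114 + √(12996 + 4·196308)] = (1/2)[114 + √798228] ≈ (1/2)(114 + 893.4361) = 503.718.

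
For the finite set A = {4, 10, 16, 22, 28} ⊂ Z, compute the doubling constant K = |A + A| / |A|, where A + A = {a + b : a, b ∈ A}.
K = |A + A| / |A| = 9/5

Enumerate A + A = {a + b : a, b ∈ A}. With |A| = 5, there are |A|^2 = 25 ordered sum pairs; collecting distinct values, A + A = {8, 14, 20, 26, 32, 38, 44, 50, 56}, so |A + A| = 9. Thus K = 9/5. Here |A + A| = 2|A| − 1 = 9, the minimum possible — so K = 9/5 is minimal, which holds iff A is an arithmetic progression.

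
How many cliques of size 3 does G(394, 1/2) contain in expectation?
E[# K_3] = C(394, 3) · (1/2)^C(3, 2) = 10116344 / 2^3 = 1264543

For each 3-subset S of vertices (there are C(394, 3) = 10116344 such S), let X_S = 1 if S induces a K_3 (all C(3, 2) = 3 edges present). Then P(X_S = 1) = (1/2)^3 = 1/8. By linearity of expectation, E[# K_3] = C(394, 3) · (1/2)^3 = 10116344 / 8 = 1264543.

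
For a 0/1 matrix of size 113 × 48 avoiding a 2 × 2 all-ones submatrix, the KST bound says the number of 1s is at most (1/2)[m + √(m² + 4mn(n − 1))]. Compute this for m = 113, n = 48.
z(113, 48; 2, 2) ≤ (1/2)[113 + √(113² + 4·113·48·47)] = (1/2)[113 + √1032481] = 564.5554

Kővári–Sós–Turán: let r_1, ..., r_113 be the row sums and z = Σ r_i the total number of 1s. Each pair of columns can share at most one row with both entries 1 (else a 2×2 all-ones block appears), so Σ_i C(r_i, 2) ≤ C(48, 2) = 1128. By convexity Σ_i C(r_i, 2) ≥ 113·C(z/113, 2) = z(z − 113)/(2·113), giving z² − 113z − 113·48·47 ≤ 0 and hence z ≤ (1/2)[113 + √(12769 + 4·254928)] = (1/2)[113 + √1032481] ≈ (1/2)(113 + 1016.1107) = 564.5554.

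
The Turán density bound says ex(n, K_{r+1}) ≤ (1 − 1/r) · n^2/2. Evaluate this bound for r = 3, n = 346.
Turán density bound = (2/3) · 346^2/2 = 119716/3 ≈ 39905.3333

Turán's theorem: ex(n, K_{r+1}) is achieved by the complete r-partite Turán graph T(n, r) with parts as balanced as possible, and is at most (1 − 1/r) · n^2/2. For r = 3, n = 346: the density bound is (2/3) · 119716/2 = 119716/3 ≈ 39905.3333. The integer-valued extremum is e(T(346, 3)) = 39905, which is strictly less than the density bound 119716/3 since 3 ∤ 346 (the parts of T(346, 3) cannot all be equal).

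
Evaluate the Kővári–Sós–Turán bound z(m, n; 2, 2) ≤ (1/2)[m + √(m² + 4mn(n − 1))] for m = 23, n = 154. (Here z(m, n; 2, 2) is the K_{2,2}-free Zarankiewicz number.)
z(23, 154; 2, 2) ≤ (1/2)[23 + √(23² + 4·23·154·153)] = (1/2)[23 + √2168233] = 747.7461

Kővári–Sós–Turán: let r_1, ..., r_23 be the row sums and z = Σ r_i the total number of 1s. Each pair of columns can share at most one row with both entries 1 (else a 2×2 all-ones block appears), so Σ_i C(r_i, 2) ≤ C(154, 2) = 11781. By convexity Σ_i C(r_i, 2) ≥ 23·C(z/23, 2) = z(z − 23)/(2·23), giving z² − 23z − 23·154·153 ≤ 0 and hence z ≤ (1/2)[23 + √(529 + 4·541926)] = (1/2)[23 + √2168233] ≈ (1/2)(23 + 1472.4921) = 747.7461.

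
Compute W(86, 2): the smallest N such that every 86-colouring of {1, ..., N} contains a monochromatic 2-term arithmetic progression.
W(86, 2) = 86 + 1 = 87

A 2-term AP is any pair of integers, so a monochromatic 2-AP exists iff some colour is used at least twice. With 86 colours, the colouring i ↦ i on {1, ..., 86} uses each colour once, avoiding any monochromatic pair, so W(86, 2) > 86. For {1, ..., 87}, pigeonhole forces two integers of the same colour, which form a monochromatic 2-AP. Hence W(86, 2) = 87.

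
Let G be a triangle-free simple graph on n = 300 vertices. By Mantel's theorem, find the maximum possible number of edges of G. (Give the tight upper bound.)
ex(300, K_3) = ⌊300^2/4⌋ = 22500

Mantel (1907): a triangle-free graph on n vertices has at most ⌊n^2/4⌋ edges, with equality for the complete bipartite graph K_{⌊n/2⌋, ⌈n/2⌉}. For n = 300: ⌊300^2/4⌋ = ⌊90000/4⌋ = 22500. The extremal graph is K_{150, 150}, which has 150·150 = 22500 edges.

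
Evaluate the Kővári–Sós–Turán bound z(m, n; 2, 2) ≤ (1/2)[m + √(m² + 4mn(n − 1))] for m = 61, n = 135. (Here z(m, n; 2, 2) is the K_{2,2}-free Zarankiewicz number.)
z(61, 135; 2, 2) ≤ (1/2)[61 + √(61² + 4·61·135·134)] = (1/2)[61 + √4417681] = 1081.414

Kővári–Sós–Turán: let r_1, ..., r_61 be the row sums and z = Σ r_i the total number of 1s. Each pair of columns can share at most one row with both entries 1 (else a 2×2 all-ones block appears), so Σ_i C(r_i, 2) ≤ C(135, 2) = 9045. By convexity Σ_i C(r_i, 2) ≥ 61·C(z/61, 2) = z(z − 61)/(2·61), giving z² − 61z − 61·135·134 ≤ 0 and hence z ≤ (1/2)[61 + √(3721 + 4·1103490)] = (1/2)[61 + √4417681] ≈ (1/2)(61 + 2101.828) = 1081.414.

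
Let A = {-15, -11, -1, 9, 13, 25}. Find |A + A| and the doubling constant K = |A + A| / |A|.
K = |A + A| / |A| = 19/6

Enumerate A + A = {a + b : a, b ∈ A}. With |A| = 6, there are |A|^2 = 36 ordered sum pairs; collecting distinct values, A + A = {-30, -26, -22, -16, -12, -6, -2, 2, 8, 10, 12, 14, 18, 22, 24, 26, 34, 38, 50}, so |A + A| = 19. Thus K = 19/6. For comparison, the minimum possible |A + A| over all 6-element sets is 2·6 − 1 = 11 (so min K = 11/6), attained only by arithmetic progressions.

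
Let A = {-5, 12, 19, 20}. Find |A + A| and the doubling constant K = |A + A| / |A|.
K = |A + A| / |A| = 10/4 = 5/2

Enumerate A + A = {a + b : a, b ∈ A}. With |A| = 4, there are |A|^2 = 16 ordered sum pairs; collecting distinct values, A + A = {-10, 7, 14, 15, 24, 31, 32, 38, 39, 40}, so |A + A| = 10. Thus K = 10/4 = 5/2. For comparison, the minimum possible |A + A| over all 4-element sets is 2·4 − 1 = 7 (so min K = 7/4), attained only by arithmetic progressions.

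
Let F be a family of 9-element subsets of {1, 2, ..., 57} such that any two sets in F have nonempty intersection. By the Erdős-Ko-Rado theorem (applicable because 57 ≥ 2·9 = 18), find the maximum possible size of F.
max |F| = C(56, 8) = 1420494075

The Erdős-Ko-Rado theorem states: for n ≥ 2k, an intersecting family of k-subsets of an n-element set has size at most C(n − 1, k − 1), with equality for 'star' families {A ⊆ [n] : |A| = k, i ∈ A} (fix an element i). For n = 57, k = 9: C(56, 8) = 1420494075.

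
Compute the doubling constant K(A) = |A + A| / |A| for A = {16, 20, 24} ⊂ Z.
K = |A + A| / |A| = 5/3

Enumerate A + A = {a + b : a, b ∈ A}. With |A| = 3, there are |A|^2 = 9 ordered sum pairs; collecting distinct values, A + A = {32, 36, 40, 44, 48}, so |A + A| = 5. Thus K = 5/3. Here |A + A| = 2|A| − 1 = 5, the minimum possible — so K = 5/3 is minimal, which holds iff A is an arithmetic progression.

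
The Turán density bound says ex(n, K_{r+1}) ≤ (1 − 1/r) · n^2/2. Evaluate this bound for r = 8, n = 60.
Turán density bound = (7/8) · 60^2/2 = 1575

Turán's theorem: ex(n, K_{r+1}) is achieved by the complete r-partite Turán graph T(n, r) with parts as balanced as possible, and is at most (1 − 1/r) · n^2/2. For r = 8, n = 60: the density bound is (7/8) · 3600/2 = 1575. The integer-valued extremum is e(T(60, 8)) = 1574, which is strictly less than the density bound 1575 since 8 ∤ 60 (the parts of T(60, 8) cannot all be equal).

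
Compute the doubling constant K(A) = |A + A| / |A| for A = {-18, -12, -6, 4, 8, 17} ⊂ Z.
K = |A + A| / |A| = 20/6 = 10/3

Enumerate A + A = {a + b : a, b ∈ A}. With |A| = 6, there are |A|^2 = 36 ordered sum pairs; collecting distinct values, A + A = {-36, -30, -24, -18, -14, -12, -10, -8, -4, -2, -1, 2, 5, 8, 11, 12, 16, 21, 25, 34}, so |A + A| = 20. Thus K = 20/6 = 10/3. For comparison, the minimum possible |A + A| over all 6-element sets is 2·6 − 1 = 11 (so min K = 11/6), attained only by arithmetic progressions.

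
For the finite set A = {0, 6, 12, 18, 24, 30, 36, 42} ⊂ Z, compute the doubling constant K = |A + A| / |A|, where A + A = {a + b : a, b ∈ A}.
K = |A + A| / |A| = 15/8

Enumerate A + A = {a + b : a, b ∈ A}. With |A| = 8, there are |A|^2 = 64 ordered sum pairs; collecting distinct values, A + A = {0, 6, 12, 18, 24, 30, 36, 42, 48, 54, 60, 66, 72, 78, 84}, so |A + A| = 15. Thus K = 15/8. Here |A + A| = 2|A| − 1 = 15, the minimum possible — so K = 15/8 is minimal, which holds iff A is an arithmetic progression.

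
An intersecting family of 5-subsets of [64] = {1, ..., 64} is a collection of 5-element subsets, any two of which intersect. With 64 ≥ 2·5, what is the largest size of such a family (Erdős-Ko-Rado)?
max |F| = C(63, 4) = 595665

The Erdős-Ko-Rado theorem states: for n ≥ 2k, an intersecting family of k-subsets of an n-element set has size at most C(n − 1, k − 1), with equality for 'star' families {A ⊆ [n] : |A| = k, i ∈ A} (fix an element i). For n = 64, k = 5: C(63, 4) = 595665.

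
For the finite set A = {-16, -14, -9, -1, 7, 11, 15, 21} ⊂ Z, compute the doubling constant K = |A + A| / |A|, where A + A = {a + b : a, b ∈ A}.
K = |A + A| / |A| = 32/8 = 4

Enumerate A + A = {a + b : a, b ∈ A}. With |A| = 8, there are |A|^2 = 64 ordered sum pairs; collecting distinct values, A + A = {-32, -30, -28, -25, -23, -18, -17, -15, -10, -9, -7, -5, -3, -2, -1, 1, 2, 5, 6, 7, 10, 12, 14, 18, 20, 22, 26, 28, 30, 32, 36, 42}, so |A + A| = 32. Thus K = 32/8 = 4. For comparison, the minimum possible |A + A| over all 8-element sets is 2·8 − 1 = 15 (so min K = 15/8), attained only by arithmetic progressions.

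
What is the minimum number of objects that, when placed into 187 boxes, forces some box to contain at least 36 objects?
n = (36 − 1)·187 + 1 = 6546

By the generalised pigeonhole principle, to guarantee some box contains ≥ r objects we need more than (r − 1) · k objects total. Threshold: n = (r − 1) · k + 1. With r = 36 and k = 187: n = 35 · 187 + 1 = 6545 + 1 = 6546. For n = 6545 = 35 · 187, we can put exactly 35 objects in every box, avoiding 36 in any single one — so 6546 is tight.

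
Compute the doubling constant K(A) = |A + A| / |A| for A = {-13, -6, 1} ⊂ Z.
K = |A + A| / |A| = 5/3

Enumerate A + A = {a + b : a, b ∈ A}. With |A| = 3, there are |A|^2 = 9 ordered sum pairs; collecting distinct values, A + A = {-26, -19, -12, -5, 2}, so |A + A| = 5. Thus K = 5/3. Here |A + A| = 2|A| − 1 = 5, the minimum possible — so K = 5/3 is minimal, which holds iff A is an arithmetic progression.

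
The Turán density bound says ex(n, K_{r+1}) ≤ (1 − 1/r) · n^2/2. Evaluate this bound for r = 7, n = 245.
Turán density bound = (6/7) · 245^2/2 = 25725

Turán's theorem: ex(n, K_{r+1}) is achieved by the complete r-partite Turán graph T(n, r) with parts as balanced as possible, and is at most (1 − 1/r) · n^2/2. For r = 7, n = 245: the density bound is (6/7) · 60025/2 = 25725. Since 7 ∣ 245, the Turán graph T(245, 7) has parts of equal size 35, and its edge count e(T(245, 7)) = 25725 attains the density bound exactly.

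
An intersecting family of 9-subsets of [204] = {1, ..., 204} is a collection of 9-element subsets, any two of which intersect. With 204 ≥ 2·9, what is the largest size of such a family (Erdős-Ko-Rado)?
max |F| = C(203, 8) = 62200446349965

The Erdős-Ko-Rado theorem states: for n ≥ 2k, an intersecting family of k-subsets of an n-element set has size at most C(n − 1, k − 1), with equality for 'star' families {A ⊆ [n] : |A| = k, i ∈ A} (fix an element i). For n = 204, k = 9: C(203, 8) = 62200446349965.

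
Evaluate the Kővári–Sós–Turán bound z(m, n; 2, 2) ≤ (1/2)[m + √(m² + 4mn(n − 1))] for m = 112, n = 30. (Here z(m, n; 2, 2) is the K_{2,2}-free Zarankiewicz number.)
z(112, 30; 2, 2) ≤ (1/2)[112 + √(112² + 4·112·30·29)] = (1/2)[112 + √402304] = 373.1372

Kővári–Sós–Turán: let r_1, ..., r_112 be the row sums and z = Σ r_i the total number of 1s. Each pair of columns can share at most one row with both entries 1 (else a 2×2 all-ones block appears), so Σ_i C(r_i, 2) ≤ C(30, 2) = 435. By convexity Σ_i C(r_i, 2) ≥ 112·C(z/112, 2) = z(z − 112)/(2·112), giving z² − 112z − 112·30·29 ≤ 0 and hence z ≤ (1/2)[112 + √(12544 + 4·97440)] = (1/2)[112 + √402304] ≈ (1/2)(112 + 634.2744) = 373.1372.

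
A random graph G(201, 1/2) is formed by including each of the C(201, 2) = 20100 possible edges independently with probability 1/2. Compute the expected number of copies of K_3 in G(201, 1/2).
E[# K_3] = C(201, 3) · (1/2)^C(3, 2) = 1333300 / 2^3 = 333325/2 = 166662.5

For each 3-subset S of vertices (there are C(201, 3) = 1333300 such S), let X_S = 1 if S induces a K_3 (all C(3, 2) = 3 edges present). Then P(X_S = 1) = (1/2)^3 = 1/8. By linearity of expectation, E[# K_3] = C(201, 3) · (1/2)^3 = 1333300 / 8 = 333325/2 = 166662.5.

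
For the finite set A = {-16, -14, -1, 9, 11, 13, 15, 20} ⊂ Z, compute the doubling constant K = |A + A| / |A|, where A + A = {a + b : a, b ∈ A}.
K = |A + A| / |A| = 30/8 = 15/4

Enumerate A + A = {a + b : a, b ∈ A}. With |A| = 8, there are |A|^2 = 64 ordered sum pairs; collecting distinct values, A + A = {-32, -30, -28, -17, -15, -7, -5, -3, -2, -1, 1, 4, 6, 8, 10, 12, 14, 18, 19, 20, 22, 24, 26, 28, 29, 30, 31, 33, 35, 40}, so |A + A| = 30. Thus K = 30/8 = 15/4. For comparison, the minimum possible |A + A| over all 8-element sets is 2·8 − 1 = 15 (so min K = 15/8), attained only by arithmetic progressions.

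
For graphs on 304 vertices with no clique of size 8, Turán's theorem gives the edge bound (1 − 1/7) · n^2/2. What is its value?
Turán density bound = (6/7) · 304^2/2 = 277248/7 ≈ 39606.8571

Turán's theorem: ex(n, K_{r+1}) is achieved by the complete r-partite Turán graph T(n, r) with parts as balanced as possible, and is at most (1 − 1/r) · n^2/2. For r = 7, n = 304: the density bound is (6/7) · 92416/2 = 277248/7 ≈ 39606.8571. The integer-valued extremum is e(T(304, 7)) = 39606, which is strictly less than the density bound 277248/7 since 7 ∤ 304 (the parts of T(304, 7) cannot all be equal).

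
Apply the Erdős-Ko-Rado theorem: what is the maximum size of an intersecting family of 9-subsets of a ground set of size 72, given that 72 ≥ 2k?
max |F| = C(71, 8) = 10639125640

Erdős-Ko-Rado (1961): when n ≥ 2k, max |F| = C(n−1, k−1). The bound is attained by the star {A : i ∈ A} for any fixed i ∈ [n]. Here C(72−1, 9−1) = C(71, 8) = 10639125640.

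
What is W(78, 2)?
W(78, 2) = 78 + 1 = 79

A 2-term AP is any pair of integers, so a monochromatic 2-AP exists iff some colour is used at least twice. With 78 colours, the colouring i ↦ i on {1, ..., 78} uses each colour once, avoiding any monochromatic pair, so W(78, 2) > 78. For {1, ..., 79}, pigeonhole forces two integers of the same colour, which form a monochromatic 2-AP. Hence W(78, 2) = 79.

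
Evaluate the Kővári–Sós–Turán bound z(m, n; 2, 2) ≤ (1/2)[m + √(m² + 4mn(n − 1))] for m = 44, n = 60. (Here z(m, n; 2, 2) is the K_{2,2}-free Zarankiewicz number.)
z(44, 60; 2, 2) ≤ (1/2)[44 + √(44² + 4·44·60·59)] = (1/2)[44 + √624976] = 417.2771

Kővári–Sós–Turán: let r_1, ..., r_44 be the row sums and z = Σ r_i the total number of 1s. Each pair of columns can share at most one row with both entries 1 (else a 2×2 all-ones block appears), so Σ_i C(r_i, 2) ≤ C(60, 2) = 1770. By convexity Σ_i C(r_i, 2) ≥ 44·C(z/44, 2) = z(z − 44)/(2·44), giving z² − 44z − 44·60·59 ≤ 0 and hence z ≤ (1/2)[44 + √(1936 + 4·155760)] = (1/2)[44 + √624976] ≈ (1/2)(44 + 790.5542) = 417.2771.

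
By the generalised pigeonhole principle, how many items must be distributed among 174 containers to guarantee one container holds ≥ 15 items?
n = (15 − 1)·174 + 1 = 2437

By the generalised pigeonhole principle, to guarantee some box contains ≥ r objects we need more than (r − 1) · k objects total. Threshold: n = (r − 1) · k + 1. With r = 15 and k = 174: n = 14 · 174 + 1 = 2436 + 1 = 2437. For n = 2436 = 14 · 174, we can put exactly 14 objects in every box, avoiding 15 in any single one — so 2437 is tight.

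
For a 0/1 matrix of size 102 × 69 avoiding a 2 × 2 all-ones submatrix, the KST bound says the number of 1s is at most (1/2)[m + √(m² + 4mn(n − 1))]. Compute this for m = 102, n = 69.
z(102, 69; 2, 2) ≤ (1/2)[102 + √(102² + 4·102·69·68)] = (1/2)[102 + √1924740] = 744.675

Kővári–Sós–Turán: let r_1, ..., r_102 be the row sums and z = Σ r_i the total number of 1s. Each pair of columns can share at most one row with both entries 1 (else a 2×2 all-ones block appears), so Σ_i C(r_i, 2) ≤ C(69, 2) = 2346. By convexity Σ_i C(r_i, 2) ≥ 102·C(z/102, 2) = z(z − 102)/(2·102), giving z² − 102z − 102·69·68 ≤ 0 and hence z ≤ (1/2)[102 + √(10404 + 4·478584)] = (1/2)[102 + √1924740] ≈ (1/2)(102 + 1387.35) = 744.675.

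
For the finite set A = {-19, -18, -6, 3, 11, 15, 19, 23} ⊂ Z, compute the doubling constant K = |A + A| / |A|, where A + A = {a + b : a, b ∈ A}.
K = |A + A| / |A| = 29/8

Enumerate A + A = {a + b : a, b ∈ A}. With |A| = 8, there are |A|^2 = 64 ordered sum pairs; collecting distinct values, A + A = {-38, -37, -36, -25, -24, -16, -15, -12, -8, -7, -4, -3, 0, 1, 4, 5, 6, 9, 13, 14, 17, 18, 22, 26, 30, 34, 38, 42, 46}, so |A + A| = 29. Thus K = 29/8. For comparison, the minimum possible |A + A| over all 8-element sets is 2·8 − 1 = 15 (so min K = 15/8), attained only by arithmetic progressions.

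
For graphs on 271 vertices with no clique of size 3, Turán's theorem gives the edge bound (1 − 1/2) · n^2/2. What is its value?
Turán density bound = (1/2) · 271^2/2 = 73441/4 ≈ 18360.25

Turán's theorem: ex(n, K_{r+1}) is achieved by the complete r-partite Turán graph T(n, r) with parts as balanced as possible, and is at most (1 − 1/r) · n^2/2. For r = 2, n = 271: the density bound is (1/2) · 73441/2 = 73441/4 ≈ 18360.25. The integer-valued extremum is e(T(271, 2)) = 18360, which is strictly less than the density bound 73441/4 since 2 ∤ 271 (the parts of T(271, 2) cannot all be equal).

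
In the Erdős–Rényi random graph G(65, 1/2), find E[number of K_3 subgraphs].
E[# K_3] = C(65, 3) · (1/2)^C(3, 2) = 43680 / 2^3 = 5460

For each 3-subset S of vertices (there are C(65, 3) = 43680 such S), let X_S = 1 if S induces a K_3 (all C(3, 2) = 3 edges present). Then P(X_S = 1) = (1/2)^3 = 1/8. By linearity of expectation, E[# K_3] = C(65, 3) · (1/2)^3 = 43680 / 8 = 5460.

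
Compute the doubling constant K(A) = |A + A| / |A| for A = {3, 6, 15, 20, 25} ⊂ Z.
K = |A + A| / |A| = 14/5

Enumerate A + A = {a + b : a, b ∈ A}. With |A| = 5, there are |A|^2 = 25 ordered sum pairs; collecting distinct values, A + A = {6, 9, 12, 18, 21, 23, 26, 28, 30, 31, 35, 40, 45, 50}, so |A + A| = 14. Thus K = 14/5. For comparison, the minimum possible |A + A| over all 5-element sets is 2·5 − 1 = 9 (so min K = 9/5), attained only by arithmetic progressions.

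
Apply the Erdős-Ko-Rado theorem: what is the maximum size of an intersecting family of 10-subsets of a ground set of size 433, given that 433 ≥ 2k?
max |F| = C(432, 9) = 1327882849234827600

Erdős-Ko-Rado (1961): when n ≥ 2k, max |F| = C(n−1, k−1). The bound is attained by the star {A : i ∈ A} for any fixed i ∈ [n]. Here C(433−1, 10−1) = C(432, 9) = 1327882849234827600.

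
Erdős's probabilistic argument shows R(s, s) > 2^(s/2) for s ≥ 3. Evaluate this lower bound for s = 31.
2^(31/2) = 46340.95; so R(31, 31) > 46340.95

Colour each edge of K_n uniformly at random with red/blue. The expected number of monochromatic K_31 is C(n, 31) · 2 · 2^(−C(31,2)). If C(n, 31) · 2^(1 − C(31,2)) < 1, then with positive probability no monochromatic K_31 exists, so R(31, 31) > n. The standard estimate C(n, 31) ≤ n^31/31! shows this inequality holds whenever n ≤ 2^(31/2) (since 31! · 2^(C(31,2) − 1) > 2^(31^2/2) ≥ n^31). Hence R(31, 31) > 2^(31/2) = 46340.95.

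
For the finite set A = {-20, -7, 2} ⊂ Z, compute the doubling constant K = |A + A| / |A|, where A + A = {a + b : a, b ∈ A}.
K = |A + A| / |A| = 6/3 = 2

Enumerate A + A = {a + b : a, b ∈ A}. With |A| = 3, there are |A|^2 = 9 ordered sum pairs; collecting distinct values, A + A = {-40, -27, -18, -14, -5, 4}, so |A + A| = 6. Thus K = 6/3 = 2. For comparison, the minimum possible |A + A| over all 3-element sets is 2·3 − 1 = 5 (so min K = 5/3), attained only by arithmetic progressions.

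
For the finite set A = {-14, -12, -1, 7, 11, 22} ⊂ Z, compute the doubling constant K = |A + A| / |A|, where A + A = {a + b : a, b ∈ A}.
K = |A + A| / |A| = 20/6 = 10/3

Enumerate A + A = {a + b : a, b ∈ A}. With |A| = 6, there are |A|^2 = 36 ordered sum pairs; collecting distinct values, A + A = {-28, -26, -24, -15, -13, -7, -5, -3, -2, -1, 6, 8, 10, 14, 18, 21, 22, 29, 33, 44}, so |A + A| = 20. Thus K = 20/6 = 10/3. For comparison, the minimum possible |A + A| over all 6-element sets is 2·6 − 1 = 11 (so min K = 11/6), attained only by arithmetic progressions.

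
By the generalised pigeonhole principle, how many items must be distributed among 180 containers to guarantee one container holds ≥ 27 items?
n = (27 − 1)·180 + 1 = 4681

By the generalised pigeonhole principle, to guarantee some box contains ≥ r objects we need more than (r − 1) · k objects total. Threshold: n = (r − 1) · k + 1. With r = 27 and k = 180: n = 26 · 180 + 1 = 4680 + 1 = 4681. For n = 4680 = 26 · 180, we can put exactly 26 objects in every box, avoiding 27 in any single one — so 4681 is tight.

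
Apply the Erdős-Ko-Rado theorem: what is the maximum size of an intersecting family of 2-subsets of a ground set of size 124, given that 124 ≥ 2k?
max |F| = C(123, 1) = 123

Erdős-Ko-Rado (1961): when n ≥ 2k, max |F| = C(n−1, k−1). The bound is attained by the star {A : i ∈ A} for any fixed i ∈ [n]. Here C(124−1, 2−1) = C(123, 1) = 123.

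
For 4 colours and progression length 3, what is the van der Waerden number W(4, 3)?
W(4, 3) = 76

W(4, 3) = 76. The lower bound W(4, 3) > 75 comes from an explicit good 4-colouring of [1, 75]; the upper bound W(4, 3) ≤ 76 was verified by exhaustive search over 4-colourings of [1, 76].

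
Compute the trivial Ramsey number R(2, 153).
R(2, 153) = 153

R(2, k) = k for all k ≥ 2: in a 2-colouring of K_k, either some edge is red (a red K_2) or all edges are blue (a blue K_k). And K_{152} coloured all-blue has no blue K_153, so R(2, 153) > 152. Hence R(2, 153) = 153.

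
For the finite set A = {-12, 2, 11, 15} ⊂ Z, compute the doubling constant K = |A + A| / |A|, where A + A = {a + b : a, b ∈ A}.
K = |A + A| / |A| = 10/4 = 5/2

Enumerate A + A = {a + b : a, b ∈ A}. With |A| = 4, there are |A|^2 = 16 ordered sum pairs; collecting distinct values, A + A = {-24, -10, -1, 3, 4, 13, 17, 22, 26, 30}, so |A + A| = 10. Thus K = 10/4 = 5/2. For comparison, the minimum possible |A + A| over all 4-element sets is 2·4 − 1 = 7 (so min K = 7/4), attained only by arithmetic progressions.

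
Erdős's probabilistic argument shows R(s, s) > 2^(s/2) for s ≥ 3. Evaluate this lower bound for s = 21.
2^(21/2) = 1448.1547; so R(21, 21) > 1448.1547

Colour each edge of K_n uniformly at random with red/blue. The expected number of monochromatic K_21 is C(n, 21) · 2 · 2^(−C(21,2)). If C(n, 21) · 2^(1 − C(21,2)) < 1, then with positive probability no monochromatic K_21 exists, so R(21, 21) > n. The standard estimate C(n, 21) ≤ n^21/21! shows this inequality holds whenever n ≤ 2^(21/2) (since 21! · 2^(C(21,2) − 1) > 2^(21^2/2) ≥ n^21). Hence R(21, 21) > 2^(21/2) = 1448.1547.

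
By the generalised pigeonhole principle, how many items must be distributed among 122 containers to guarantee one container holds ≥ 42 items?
n = (42 − 1)·122 + 1 = 5003

By the generalised pigeonhole principle, to guarantee some box contains ≥ r objects we need more than (r − 1) · k objects total. Threshold: n = (r − 1) · k + 1. With r = 42 and k = 122: n = 41 · 122 + 1 = 5002 + 1 = 5003. For n = 5002 = 41 · 122, we can put exactly 41 objects in every box, avoiding 42 in any single one — so 5003 is tight.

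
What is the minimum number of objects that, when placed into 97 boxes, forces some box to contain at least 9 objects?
n = (9 − 1)·97 + 1 = 777

By the generalised pigeonhole principle, to guarantee some box contains ≥ r objects we need more than (r − 1) · k objects total. Threshold: n = (r − 1) · k + 1. With r = 9 and k = 97: n = 8 · 97 + 1 = 776 + 1 = 777. For n = 776 = 8 · 97, we can put exactly 8 objects in every box, avoiding 9 in any single one — so 777 is tight.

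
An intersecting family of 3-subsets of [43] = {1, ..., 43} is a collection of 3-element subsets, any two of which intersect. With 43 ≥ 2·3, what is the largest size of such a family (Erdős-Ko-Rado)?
max |F| = C(42, 2) = 861

Erdős-Ko-Rado (1961): when n ≥ 2k, max |F| = C(n−1, k−1). The bound is attained by the star {A : i ∈ A} for any fixed i ∈ [n]. Here C(43−1, 3−1) = C(42, 2) = 861.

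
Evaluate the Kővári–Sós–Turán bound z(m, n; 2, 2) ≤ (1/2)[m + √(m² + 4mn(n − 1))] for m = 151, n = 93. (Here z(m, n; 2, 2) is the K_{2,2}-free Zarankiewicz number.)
z(151, 93; 2, 2) ≤ (1/2)[151 + √(151² + 4·151·93·92)] = (1/2)[151 + √5190625] = 1214.6472

Kővári–Sós–Turán: let r_1, ..., r_151 be the row sums and z = Σ r_i the total number of 1s. Each pair of columns can share at most one row with both entries 1 (else a 2×2 all-ones block appears), so Σ_i C(r_i, 2) ≤ C(93, 2) = 4278. By convexity Σ_i C(r_i, 2) ≥ 151·C(z/151, 2) = z(z − 151)/(2·151), giving z² − 151z − 151·93·92 ≤ 0 and hence z ≤ (1/2)[151 + √(22801 + 4·1291956)] = (1/2)[151 + √5190625] ≈ (1/2)(151 + 2278.2943) = 1214.6472.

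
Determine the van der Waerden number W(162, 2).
W(162, 2) = 162 + 1 = 163

A 2-term AP is any pair of integers, so a monochromatic 2-AP exists iff some colour is used at least twice. With 162 colours, the colouring i ↦ i on {1, ..., 162} uses each colour once, avoiding any monochromatic pair, so W(162, 2) > 162. For {1, ..., 163}, pigeonhole forces two integers of the same colour, which form a monochromatic 2-AP. Hence W(162, 2) = 163.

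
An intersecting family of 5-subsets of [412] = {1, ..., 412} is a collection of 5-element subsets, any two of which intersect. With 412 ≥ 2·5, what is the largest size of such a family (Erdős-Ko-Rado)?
max |F| = C(411, 4) = 1171650030

Erdős-Ko-Rado (1961): when n ≥ 2k, max |F| = C(n−1, k−1). The bound is attained by the star {A : i ∈ A} for any fixed i ∈ [n]. Here C(412−1, 5−1) = C(411, 4) = 1171650030.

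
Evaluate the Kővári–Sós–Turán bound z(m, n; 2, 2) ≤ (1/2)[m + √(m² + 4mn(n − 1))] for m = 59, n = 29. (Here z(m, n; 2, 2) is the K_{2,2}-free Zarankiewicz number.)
z(59, 29; 2, 2) ≤ (1/2)[59 + √(59² + 4·59·29·28)] = (1/2)[59 + √195113] = 250.358

Kővári–Sós–Turán: let r_1, ..., r_59 be the row sums and z = Σ r_i the total number of 1s. Each pair of columns can share at most one row with both entries 1 (else a 2×2 all-ones block appears), so Σ_i C(r_i, 2) ≤ C(29, 2) = 406. By convexity Σ_i C(r_i, 2) ≥ 59·C(z/59, 2) = z(z − 59)/(2·59), giving z² − 59z − 59·29·28 ≤ 0 and hence z ≤ (1/2)[59 + √(3481 + 4·47908)] = (1/2)[59 + √195113] ≈ (1/2)(59 + 441.716) = 250.358.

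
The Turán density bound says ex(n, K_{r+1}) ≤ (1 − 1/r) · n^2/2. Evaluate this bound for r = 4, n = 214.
Turán density bound = (3/4) · 214^2/2 = 34347/2 ≈ 17173.5

Turán's theorem: ex(n, K_{r+1}) is achieved by the complete r-partite Turán graph T(n, r) with parts as balanced as possible, and is at most (1 − 1/r) · n^2/2. For r = 4, n = 214: the density bound is (3/4) · 45796/2 = 34347/2 ≈ 17173.5. The integer-valued extremum is e(T(214, 4)) = 17173, which is strictly less than the density bound 34347/2 since 4 ∤ 214 (the parts of T(214, 4) cannot all be equal).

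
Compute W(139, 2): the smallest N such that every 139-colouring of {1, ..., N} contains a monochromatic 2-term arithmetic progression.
W(139, 2) = 139 + 1 = 140

A 2-term AP is any pair of integers, so a monochromatic 2-AP exists iff some colour is used at least twice. With 139 colours, the colouring i ↦ i on {1, ..., 139} uses each colour once, avoiding any monochromatic pair, so W(139, 2) > 139. For {1, ..., 140}, pigeonhole forces two integers of the same colour, which form a monochromatic 2-AP. Hence W(139, 2) = 140.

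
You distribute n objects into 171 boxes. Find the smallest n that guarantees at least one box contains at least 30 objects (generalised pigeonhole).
n = (30 − 1)·171 + 1 = 4960

By the generalised pigeonhole principle, to guarantee some box contains ≥ r objects we need more than (r − 1) · k objects total. Threshold: n = (r − 1) · k + 1. With r = 30 and k = 171: n = 29 · 171 + 1 = 4959 + 1 = 4960. For n = 4959 = 29 · 171, we can put exactly 29 objects in every box, avoiding 30 in any single one — so 4960 is tight.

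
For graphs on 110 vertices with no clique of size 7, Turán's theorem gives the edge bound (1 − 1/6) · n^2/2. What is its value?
Turán density bound = (5/6) · 110^2/2 = 15125/3 ≈ 5041.6667

Turán's theorem: ex(n, K_{r+1}) is achieved by the complete r-partite Turán graph T(n, r) with parts as balanced as possible, and is at most (1 − 1/r) · n^2/2. For r = 6, n = 110: the density bound is (5/6) · 12100/2 = 15125/3 ≈ 5041.6667. The integer-valued extremum is e(T(110, 6)) = 5041, which is strictly less than the density bound 15125/3 since 6 ∤ 110 (the parts of T(110, 6) cannot all be equal).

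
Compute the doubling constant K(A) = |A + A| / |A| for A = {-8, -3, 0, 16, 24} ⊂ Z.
K = |A + A| / |A| = 14/5

Enumerate A + A = {a + b : a, b ∈ A}. With |A| = 5, there are |A|^2 = 25 ordered sum pairs; collecting distinct values, A + A = {-16, -11, -8, -6, -3, 0, 8, 13, 16, 21, 24, 32, 40, 48}, so |A + A| = 14. Thus K = 14/5. For comparison, the minimum possible |A + A| over all 5-element sets is 2·5 − 1 = 9 (so min K = 9/5), attained only by arithmetic progressions.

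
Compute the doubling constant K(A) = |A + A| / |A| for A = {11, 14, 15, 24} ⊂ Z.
K = |A + A| / |A| = 10/4 = 5/2

Enumerate A + A = {a + b : a, b ∈ A}. With |A| = 4, there are |A|^2 = 16 ordered sum pairs; collecting distinct values, A + A = {22, 25, 26, 28, 29, 30, 35, 38, 39, 48}, so |A + A| = 10. Thus K = 10/4 = 5/2. For comparison, the minimum possible |A + A| over all 4-element sets is 2·4 − 1 = 7 (so min K = 7/4), attained only by arithmetic progressions.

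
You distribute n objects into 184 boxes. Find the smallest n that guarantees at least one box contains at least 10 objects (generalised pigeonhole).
n = (10 − 1)·184 + 1 = 1657

By the generalised pigeonhole principle, to guarantee some box contains ≥ r objects we need more than (r − 1) · k objects total. Threshold: n = (r − 1) · k + 1. With r = 10 and k = 184: n = 9 · 184 + 1 = 1656 + 1 = 1657. For n = 1656 = 9 · 184, we can put exactly 9 objects in every box, avoiding 10 in any single one — so 1657 is tight.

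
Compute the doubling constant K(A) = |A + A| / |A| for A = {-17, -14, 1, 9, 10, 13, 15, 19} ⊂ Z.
K = |A + A| / |A| = 32/8 = 4

Enumerate A + A = {a + b : a, b ∈ A}. With |A| = 8, there are |A|^2 = 64 ordered sum pairs; collecting distinct values, A + A = {-34, -31, -28, -16, -13, -8, -7, -5, -4, -2, -1, 1, 2, 5, 10, 11, 14, 16, 18, 19, 20, 22, 23, 24, 25, 26, 28, 29, 30, 32, 34, 38}, so |A + A| = 32. Thus K = 32/8 = 4. For comparison, the minimum possible |A + A| over all 8-element sets is 2·8 − 1 = 15 (so min K = 15/8), attained only by arithmetic progressions.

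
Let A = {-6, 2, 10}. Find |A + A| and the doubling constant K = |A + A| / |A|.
K = |A + A| / |A| = 5/3

Enumerate A + A = {a + b : a, b ∈ A}. With |A| = 3, there are |A|^2 = 9 ordered sum pairs; collecting distinct values, A + A = {-12, -4, 4, 12, 20}, so |A + A| = 5. Thus K = 5/3. Here |A + A| = 2|A| − 1 = 5, the minimum possible — so K = 5/3 is minimal, which holds iff A is an arithmetic progression.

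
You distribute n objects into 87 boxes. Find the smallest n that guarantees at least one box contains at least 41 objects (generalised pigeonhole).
n = (41 − 1)·87 + 1 = 3481

By the generalised pigeonhole principle, to guarantee some box contains ≥ r objects we need more than (r − 1) · k objects total. Threshold: n = (r − 1) · k + 1. With r = 41 and k = 87: n = 40 · 87 + 1 = 3480 + 1 = 3481. For n = 3480 = 40 · 87, we can put exactly 40 objects in every box, avoiding 41 in any single one — so 3481 is tight.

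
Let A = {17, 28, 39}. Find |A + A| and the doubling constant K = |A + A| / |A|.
K = |A + A| / |A| = 5/3

Enumerate A + A = {a + b : a, b ∈ A}. With |A| = 3, there are |A|^2 = 9 ordered sum pairs; collecting distinct values, A + A = {34, 45, 56, 67, 78}, so |A + A| = 5. Thus K = 5/3. Here |A + A| = 2|A| − 1 = 5, the minimum possible — so K = 5/3 is minimal, which holds iff A is an arithmetic progression.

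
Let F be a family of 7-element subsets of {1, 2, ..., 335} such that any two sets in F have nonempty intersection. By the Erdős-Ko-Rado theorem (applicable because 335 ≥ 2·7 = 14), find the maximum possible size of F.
max |F| = C(334, 6) = 1843037276619

The Erdős-Ko-Rado theorem states: for n ≥ 2k, an intersecting family of k-subsets of an n-element set has size at most C(n − 1, k − 1), with equality for 'star' families {A ⊆ [n] : |A| = k, i ∈ A} (fix an element i). For n = 335, k = 7: C(334, 6) = 1843037276619.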